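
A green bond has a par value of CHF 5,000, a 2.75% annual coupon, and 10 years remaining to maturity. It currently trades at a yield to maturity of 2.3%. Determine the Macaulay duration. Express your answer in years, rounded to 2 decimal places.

Periodic yield y = 0.023. Discount each cash flow and weight by its year:
  t   CF        PV=CF/(1+0.023)^t    t·PV
  1       137.50       134.4086       134.4086
  2       137.50       131.3867       262.7734
  3       137.50       128.4328       385.2983
  4       137.50       125.5452       502.1809
  5       137.50       122.7226       613.6130
  6       137.50       119.9634       719.7806
  7       137.50       117.2663       820.8642
  8       137.50       114.6298       917.0386
  9       137.50       112.0526     1,008.4735
  10    5,137.50     4,092.5642    40,925.6417
  Σ                  5,198.9722    46,290.0727
Price P = Σ PV = 5,198.9722.
Macaulay duration = Σ(t·PV) / P = 46,290.0727 / 5,198.9722 = 8.90370 years.

8.90 years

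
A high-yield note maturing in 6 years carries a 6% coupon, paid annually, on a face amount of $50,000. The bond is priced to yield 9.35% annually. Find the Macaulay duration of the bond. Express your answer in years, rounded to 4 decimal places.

5.1366 years

Periodic yield y = 0.0935. Discount each cash flow and weight by its year:
  t   CF        PV=CF/(1+0.0935)^t    t·PV
  1     3,000.00     2,743.4842     2,743.4842
  2     3,000.00     2,508.9019     5,017.8038
  3     3,000.00     2,294.3776     6,883.1328
  4     3,000.00     2,098.1962     8,392.7850
  5     3,000.00     1,918.7894     9,593.9472
  6    53,000.00    31,000.1036   186,000.6217
  Σ                 42,563.8530   218,631.7746
Price P = Σ PV = 42,563.8530.
Macaulay duration = Σ(t·PV) / P = 218,631.7746 / 42,563.8530 = 5.13656 years.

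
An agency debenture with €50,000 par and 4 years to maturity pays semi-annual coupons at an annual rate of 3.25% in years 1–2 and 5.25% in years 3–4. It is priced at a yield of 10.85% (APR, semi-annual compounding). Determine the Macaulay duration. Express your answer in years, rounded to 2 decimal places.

Periodic yield y = 0.05425. Discount each cash flow and weight by its period:
  t   CF        PV=CF/(1+0.05425)^t    t·PV
  1       812.50       770.6901       770.6901
  2       812.50       731.0316     1,462.0632
  3       812.50       693.4139     2,080.2417
  4       812.50       657.7319     2,630.9278
  5     1,312.50     1,007.8160     5,039.0802
  6     1,312.50       955.9555     5,735.7327
  7     1,312.50       906.7635     6,347.3447
  8    51,312.50    33,625.9294   269,007.4353
  Σ                 39,349.3319   293,073.5156
Price P = Σ PV = 39,349.3319.
Macaulay duration = Σ(t·PV) / P = 293,073.5156 / 39,349.3319 = 7.44799 half-year periods.
In years: 7.44799 / 2 = 3.72400 years.

3.72 years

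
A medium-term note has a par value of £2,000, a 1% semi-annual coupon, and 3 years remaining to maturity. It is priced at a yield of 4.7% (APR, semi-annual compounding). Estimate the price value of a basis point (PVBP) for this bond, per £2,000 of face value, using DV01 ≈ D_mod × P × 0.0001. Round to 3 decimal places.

Periodic yield y = 0.0235.
  t   CF        PV=CF/(1+0.0235)^t    t·PV
  1        10.00         9.7704         9.7704
  2        10.00         9.5461        19.0921
  3        10.00         9.3269        27.9806
  4        10.00         9.1127        36.4509
  5        10.00         8.9035        44.5175
  6     2,010.00     1,748.5134    10,491.0807
  Σ                  1,795.1730    10,628.8922
P = 1,795.1730; D_Mac = 5.92082 half-year periods = 2.96041 yrs; D_mod = 2.89244 yrs.
DV01 ≈ 2.89244 × 1,795.1730 × 0.0001 = 0.519242.

£0.519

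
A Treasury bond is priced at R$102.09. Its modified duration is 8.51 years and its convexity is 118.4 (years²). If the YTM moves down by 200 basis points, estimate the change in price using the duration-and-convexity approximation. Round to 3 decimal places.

+R$19.793

Duration effect: -D_mod·Δy = -8.51 × (-0.02) = +0.170200
Convexity effect: ½·C·(Δy)² = 0.5 × 118.4 × (-0.02)² = +0.0236800
ΔP/P ≈ +0.170200 + 0.0236800 = +0.193880
ΔP ≈ 102.09 × (+0.193880) = +19.7932092.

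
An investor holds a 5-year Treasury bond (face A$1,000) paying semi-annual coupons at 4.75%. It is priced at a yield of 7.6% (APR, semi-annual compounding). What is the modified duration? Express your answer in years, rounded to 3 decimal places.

Periodic yield y = 0.038. First find Macaulay duration:
  t   CF        PV=CF/(1+0.038)^t    t·PV
  1        23.75        22.8805        22.8805
  2        23.75        22.0429        44.0858
  3        23.75        21.2359        63.7078
  4        23.75        20.4585        81.8341
  5        23.75        19.7096        98.5478
  6        23.75        18.9880       113.9281
  7        23.75        18.2929       128.0502
  8        23.75        17.6232       140.9856
  9        23.75        16.9780       152.8023
  10    1,023.75       705.0508     7,050.5075
  Σ                    883.2603     7,897.3297
P = 883.2603; Macaulay duration = 7,897.3297 / 883.2603 = 8.94111 half-year periods = 4.47056 years.
Modified duration = D_Mac / (1 + y) = 4.47056 / 1.038 = 4.30689 years.

4.307 years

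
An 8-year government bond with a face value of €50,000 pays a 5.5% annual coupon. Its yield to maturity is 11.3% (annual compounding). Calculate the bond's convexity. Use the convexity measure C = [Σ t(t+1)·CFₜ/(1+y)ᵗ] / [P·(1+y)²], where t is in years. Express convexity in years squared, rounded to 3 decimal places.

With y = 0.113:
  t   CF        PV=CF/(1+0.113)^t    t·PV        t(t+1)·PV
  1     2,750.00     2,470.7996     2,470.7996       4,941.5993
  2     2,750.00     2,219.9458     4,439.8915      13,319.6746
  3     2,750.00     1,994.5604     5,983.6813      23,934.7253
  4     2,750.00     1,792.0579     7,168.2316      35,841.1579
  5     2,750.00     1,610.1149     8,050.5746      48,303.4474
  6     2,750.00     1,446.6441     8,679.8648      60,759.0533
  7     2,750.00     1,299.7701     9,098.3907      72,787.1258
  8    52,750.00    22,400.6773   179,205.4182   1,612,848.7640
  Σ                 35,234.5702   225,096.8523   1,872,735.5475
P = 35,234.5702.
Convexity = Σ t(t+1)·PV / [P·(1+y)²] = 1,872,735.5475 / (35,234.5702 × 1.238769) = 42.90591.

42.906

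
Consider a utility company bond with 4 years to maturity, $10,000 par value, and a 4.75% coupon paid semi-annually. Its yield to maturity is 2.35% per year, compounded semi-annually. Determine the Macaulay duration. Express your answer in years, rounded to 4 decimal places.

3.7057 years

Periodic yield y = 0.01175. Discount each cash flow and weight by its period:
  t   CF        PV=CF/(1+0.01175)^t    t·PV
  1       237.50       234.7418       234.7418
  2       237.50       232.0156       464.0312
  3       237.50       229.3211       687.9632
  4       237.50       226.6578       906.6314
  5       237.50       224.0255     1,120.1277
  6       237.50       221.4238     1,328.5429
  7       237.50       218.8523     1,531.9661
  8    10,237.50     9,324.1276    74,593.0212
  Σ                 10,911.1656    80,867.0255
Price P = Σ PV = 10,911.1656.
Macaulay duration = Σ(t·PV) / P = 80,867.0255 / 10,911.1656 = 7.41140 half-year periods.
In years: 7.41140 / 2 = 3.70570 years.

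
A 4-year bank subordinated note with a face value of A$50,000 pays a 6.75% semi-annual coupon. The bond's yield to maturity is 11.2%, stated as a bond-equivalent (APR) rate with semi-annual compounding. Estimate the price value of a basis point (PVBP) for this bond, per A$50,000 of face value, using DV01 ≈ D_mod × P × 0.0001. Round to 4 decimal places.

Periodic yield y = 0.056.
  t   CF        PV=CF/(1+0.056)^t    t·PV
  1     1,687.50     1,598.0114     1,598.0114
  2     1,687.50     1,513.2683     3,026.5367
  3     1,687.50     1,433.0193     4,299.0578
  4     1,687.50     1,357.0258     5,428.1033
  5     1,687.50     1,285.0623     6,425.3116
  6     1,687.50     1,216.9151     7,301.4905
  7     1,687.50     1,152.3817     8,066.6719
  8    51,687.50    33,425.2128   267,401.7027
  Σ                 42,980.8967   303,546.8857
P = 42,980.8967; D_Mac = 7.06237 half-year periods = 3.53118 yrs; D_mod = 3.34392 yrs.
DV01 ≈ 3.34392 × 42,980.8967 × 0.0001 = 14.372485.

A$14.3725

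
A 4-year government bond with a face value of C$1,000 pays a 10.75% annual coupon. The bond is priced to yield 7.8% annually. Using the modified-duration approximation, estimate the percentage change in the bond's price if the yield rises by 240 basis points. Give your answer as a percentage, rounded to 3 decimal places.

Periodic yield y = 0.078. Modified duration first:
  t   CF        PV=CF/(1+0.078)^t    t·PV
  1       107.50        99.7217        99.7217
  2       107.50        92.5062       185.0124
  3       107.50        85.8128       257.4385
  4     1,107.50       820.1035     3,280.4142
  Σ                  1,098.1443     3,822.5868
P = 1,098.1443; D_Mac = 3.48095 yrs; D_mod = 3.48095/(1+0.078) = 3.22908 yrs.
ΔP/P ≈ -D_mod · Δy = -3.22908 × (+0.024) = -0.077498 = -7.7498%.

-7.750%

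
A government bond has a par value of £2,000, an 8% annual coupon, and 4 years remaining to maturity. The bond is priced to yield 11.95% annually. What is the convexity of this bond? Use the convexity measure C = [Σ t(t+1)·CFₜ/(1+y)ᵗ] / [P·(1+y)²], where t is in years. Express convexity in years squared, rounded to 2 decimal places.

With y = 0.1195:
  t   CF        PV=CF/(1+0.1195)^t    t·PV        t(t+1)·PV
  1       160.00       142.9209       142.9209         285.8419
  2       160.00       127.6650       255.3300         765.9899
  3       160.00       114.0375       342.1125       1,368.4500
  4     2,160.00     1,375.1731     5,500.6923      27,503.4614
  Σ                  1,759.7965     6,241.0557      29,923.7432
P = 1,759.7965.
Convexity = Σ t(t+1)·PV / [P·(1+y)²] = 29,923.7432 / (1,759.7965 × 1.253280) = 13.56767.

13.57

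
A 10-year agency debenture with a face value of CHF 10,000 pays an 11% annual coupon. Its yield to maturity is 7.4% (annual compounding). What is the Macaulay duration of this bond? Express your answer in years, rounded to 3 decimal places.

6.911 years

Periodic yield y = 0.074. Discount each cash flow and weight by its year:
  t   CF        PV=CF/(1+0.074)^t    t·PV
  1     1,100.00     1,024.2086     1,024.2086
  2     1,100.00       953.6393     1,907.2785
  3     1,100.00       887.9323     2,663.7968
  4     1,100.00       826.7526     3,307.0103
  5     1,100.00       769.7883     3,848.9413
  6     1,100.00       716.7488     4,300.4930
  7     1,100.00       667.3639     4,671.5474
  8     1,100.00       621.3817     4,971.0533
  9     1,100.00       578.5677     5,207.1089
  10   11,100.00     5,436.0090    54,360.0898
  Σ                 12,482.3920    86,261.5279
Price P = Σ PV = 12,482.3920.
Macaulay duration = Σ(t·PV) / P = 86,261.5279 / 12,482.3920 = 6.91066 years.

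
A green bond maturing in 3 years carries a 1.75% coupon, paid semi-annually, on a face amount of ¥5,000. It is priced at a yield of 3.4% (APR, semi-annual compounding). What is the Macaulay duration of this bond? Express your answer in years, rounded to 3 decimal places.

2.934 years

Periodic yield y = 0.017. Discount each cash flow and weight by its period:
  t   CF        PV=CF/(1+0.017)^t    t·PV
  1        43.75        43.0187        43.0187
  2        43.75        42.2996        84.5992
  3        43.75        41.5925       124.7775
  4        43.75        40.8973       163.5891
  5        43.75        40.2136       201.0682
  6     5,043.75     4,558.5617    27,351.3700
  Σ                  4,766.5834    27,968.4226
Price P = Σ PV = 4,766.5834.
Macaulay duration = Σ(t·PV) / P = 27,968.4226 / 4,766.5834 = 5.86760 half-year periods.
In years: 5.86760 / 2 = 2.93380 years.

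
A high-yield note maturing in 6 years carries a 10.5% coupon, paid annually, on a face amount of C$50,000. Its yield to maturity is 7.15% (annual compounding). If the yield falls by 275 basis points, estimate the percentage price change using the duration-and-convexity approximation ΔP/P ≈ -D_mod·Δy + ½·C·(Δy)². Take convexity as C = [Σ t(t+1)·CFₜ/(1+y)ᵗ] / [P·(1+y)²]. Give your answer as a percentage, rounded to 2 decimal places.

+13.45%

With y = 0.0715:
  t   CF        PV=CF/(1+0.0715)^t    t·PV        t(t+1)·PV
  1     5,250.00     4,899.6734     4,899.6734       9,799.3467
  2     5,250.00     4,572.7236     9,145.4472      27,436.3417
  3     5,250.00     4,267.5909    12,802.7726      51,211.0904
  4     5,250.00     3,982.8193    15,931.2772      79,656.3858
  5     5,250.00     3,717.0502    18,585.2510     111,511.5060
  6    55,250.00    36,507.2593   219,043.5556   1,533,304.8892
  Σ                 57,947.1166   280,407.9770   1,812,919.5598
P = 57,947.1166; D_Mac = 4.83903 yrs; D_mod = 4.51613 yrs; C = 27.24974.
Duration effect: -4.51613 × (-0.0275) = +0.124194
Convexity effect: 0.5 × 27.24974 × (-0.0275)² = +0.0103038
ΔP/P ≈ +0.124194 + 0.0103038 = +0.134497 = +13.4497%.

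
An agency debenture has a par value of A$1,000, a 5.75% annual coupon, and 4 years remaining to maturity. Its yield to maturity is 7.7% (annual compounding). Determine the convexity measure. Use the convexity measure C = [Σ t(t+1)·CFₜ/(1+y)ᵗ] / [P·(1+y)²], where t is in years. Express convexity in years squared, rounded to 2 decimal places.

With y = 0.077:
  t   CF        PV=CF/(1+0.077)^t    t·PV        t(t+1)·PV
  1        57.50        53.3890        53.3890         106.7781
  2        57.50        49.5720        99.1440         297.4320
  3        57.50        46.0279       138.0836         552.3343
  4     1,057.50       785.9910     3,143.9639      15,719.8196
  Σ                    934.9799     3,434.5805      16,676.3640
P = 934.9799.
Convexity = Σ t(t+1)·PV / [P·(1+y)²] = 16,676.3640 / (934.9799 × 1.159929) = 15.37686.

15.38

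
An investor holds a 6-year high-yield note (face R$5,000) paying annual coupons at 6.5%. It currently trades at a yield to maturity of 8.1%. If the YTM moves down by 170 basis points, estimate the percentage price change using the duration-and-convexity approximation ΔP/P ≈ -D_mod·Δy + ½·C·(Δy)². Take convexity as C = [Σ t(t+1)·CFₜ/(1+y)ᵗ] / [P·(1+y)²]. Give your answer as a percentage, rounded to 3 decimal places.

+8.468%

With y = 0.081:
  t   CF        PV=CF/(1+0.081)^t    t·PV        t(t+1)·PV
  1       325.00       300.6475       300.6475         601.2951
  2       325.00       278.1198       556.2397       1,668.7190
  3       325.00       257.2801       771.8404       3,087.3618
  4       325.00       238.0020       952.0080       4,760.0398
  5       325.00       220.1684     1,100.8418       6,605.0506
  6     5,325.00     3,337.0710    20,022.4261     140,156.9825
  Σ                  4,631.2889    23,704.0035     156,879.4487
P = 4,631.2889; D_Mac = 5.11823 yrs; D_mod = 4.73472 yrs; C = 28.98764.
Duration effect: -4.73472 × (-0.017) = +0.080490
Convexity effect: 0.5 × 28.98764 × (-0.017)² = +0.0041887
ΔP/P ≈ +0.080490 + 0.0041887 = +0.084679 = +8.4679%.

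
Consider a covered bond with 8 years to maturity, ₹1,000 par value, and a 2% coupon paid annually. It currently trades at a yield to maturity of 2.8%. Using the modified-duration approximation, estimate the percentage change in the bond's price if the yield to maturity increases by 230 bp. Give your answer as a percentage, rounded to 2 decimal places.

-16.67%

Periodic yield y = 0.028. Modified duration first:
  t   CF        PV=CF/(1+0.028)^t    t·PV
  1        20.00        19.4553        19.4553
  2        20.00        18.9253        37.8507
  3        20.00        18.4099        55.2296
  4        20.00        17.9084        71.6337
  5        20.00        17.4207        87.1033
  6        20.00        16.9462       101.6770
  7        20.00        16.4846       115.3921
  8     1,020.00       817.8153     6,542.5228
  Σ                    943.3656     7,030.8644
P = 943.3656; D_Mac = 7.45296 yrs; D_mod = 7.45296/(1+0.028) = 7.24996 yrs.
ΔP/P ≈ -D_mod · Δy = -7.24996 × (+0.023) = -0.166749 = -16.6749%.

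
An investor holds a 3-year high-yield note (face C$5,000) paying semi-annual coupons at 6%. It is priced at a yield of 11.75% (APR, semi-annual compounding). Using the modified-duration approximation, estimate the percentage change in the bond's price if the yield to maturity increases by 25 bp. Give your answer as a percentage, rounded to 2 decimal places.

Periodic yield y = 0.05875. Modified duration first:
  t   CF        PV=CF/(1+0.05875)^t    t·PV
  1       150.00       141.6765       141.6765
  2       150.00       133.8149       267.6298
  3       150.00       126.3895       379.1685
  4       150.00       119.3761       477.5046
  5       150.00       112.7520       563.7599
  6     5,150.00     3,656.3410    21,938.0458
  Σ                  4,290.3500    23,767.7850
P = 4,290.3500; D_Mac = 5.53982 half-year periods = 2.76991 yrs; D_mod = 2.76991/(1+0.05875) = 2.61621 yrs.
ΔP/P ≈ -D_mod · Δy = -2.61621 × (+0.0025) = -0.006541 = -0.6541%.

-0.65%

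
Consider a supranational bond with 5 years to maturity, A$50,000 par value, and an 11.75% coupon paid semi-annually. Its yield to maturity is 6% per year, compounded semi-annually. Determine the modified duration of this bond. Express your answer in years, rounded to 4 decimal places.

Periodic yield y = 0.03. First find Macaulay duration:
  t   CF        PV=CF/(1+0.03)^t    t·PV
  1     2,937.50     2,851.9417     2,851.9417
  2     2,937.50     2,768.8755     5,537.7510
  3     2,937.50     2,688.2286     8,064.6859
  4     2,937.50     2,609.9307    10,439.7228
  5     2,937.50     2,533.9133    12,669.5665
  6     2,937.50     2,460.1100    14,760.6600
  7     2,937.50     2,388.4563    16,719.1942
  8     2,937.50     2,318.8896    18,551.1170
  9     2,937.50     2,251.3492    20,262.1424
  10   52,937.50    39,390.4716   393,904.7162
  Σ                 62,262.1666   503,761.4977
P = 62,262.1666; Macaulay duration = 503,761.4977 / 62,262.1666 = 8.09097 half-year periods = 4.04549 years.
Modified duration = D_Mac / (1 + y) = 4.04549 / 1.03 = 3.92766 years.

3.9277 years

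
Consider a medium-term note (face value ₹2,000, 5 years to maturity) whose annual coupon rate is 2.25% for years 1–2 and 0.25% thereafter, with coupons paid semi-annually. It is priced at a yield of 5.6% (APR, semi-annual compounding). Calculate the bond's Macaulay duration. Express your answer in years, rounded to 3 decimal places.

4.794 years

Periodic yield y = 0.028. Discount each cash flow and weight by its period:
  t   CF        PV=CF/(1+0.028)^t    t·PV
  1        22.50        21.8872        21.8872
  2        22.50        21.2910        42.5820
  3        22.50        20.7111        62.1333
  4        22.50        20.1470        80.5879
  5         2.50         2.1776        10.8879
  6         2.50         2.1183        12.7096
  7         2.50         2.0606        14.4240
  8         2.50         2.0044        16.0356
  9         2.50         1.9499        17.5487
  10    2,002.50     1,519.2924    15,192.9244
  Σ                  1,613.6394    15,471.7207
Price P = Σ PV = 1,613.6394.
Macaulay duration = Σ(t·PV) / P = 15,471.7207 / 1,613.6394 = 9.58809 half-year periods.
In years: 9.58809 / 2 = 4.79405 years.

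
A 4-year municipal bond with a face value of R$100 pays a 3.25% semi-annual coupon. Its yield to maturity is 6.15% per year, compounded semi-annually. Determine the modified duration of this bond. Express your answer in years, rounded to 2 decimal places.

3.66 years

Periodic yield y = 0.03075. First find Macaulay duration:
  t   CF        PV=CF/(1+0.03075)^t    t·PV
  1        1.625         1.5765         1.5765
  2        1.625         1.5295         3.0590
  3        1.625         1.4839         4.4516
  4        1.625         1.4396         5.7584
  5        1.625         1.3966         6.9832
  6        1.625         1.3550         8.1299
  7        1.625         1.3146         9.2019
  8      101.625        79.7579       638.0633
  Σ                     89.8536       677.2238
P = 89.8536; Macaulay duration = 677.2238 / 89.8536 = 7.53697 half-year periods = 3.76849 years.
Modified duration = D_Mac / (1 + y) = 3.76849 / 1.03075 = 3.65606 years.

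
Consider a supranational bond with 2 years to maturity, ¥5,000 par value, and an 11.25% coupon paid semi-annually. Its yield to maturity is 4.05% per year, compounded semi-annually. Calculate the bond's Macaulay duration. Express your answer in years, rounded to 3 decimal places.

1.856 years

Periodic yield y = 0.02025. Discount each cash flow and weight by its period:
  t   CF        PV=CF/(1+0.02025)^t    t·PV
  1       281.25       275.6677       275.6677
  2       281.25       270.1963       540.3925
  3       281.25       264.8334       794.5001
  4     5,281.25     4,874.2782    19,497.1128
  Σ                  5,684.9756    21,107.6732
Price P = Σ PV = 5,684.9756.
Macaulay duration = Σ(t·PV) / P = 21,107.6732 / 5,684.9756 = 3.71289 half-year periods.
In years: 3.71289 / 2 = 1.85644 years.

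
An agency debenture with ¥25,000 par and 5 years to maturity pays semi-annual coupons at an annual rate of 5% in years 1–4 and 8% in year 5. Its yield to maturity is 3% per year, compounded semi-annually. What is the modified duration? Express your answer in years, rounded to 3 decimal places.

Periodic yield y = 0.015. First find Macaulay duration:
  t   CF        PV=CF/(1+0.015)^t    t·PV
  1       625.00       615.7635       615.7635
  2       625.00       606.6636     1,213.3272
  3       625.00       597.6981     1,793.0944
  4       625.00       588.8651     2,355.4606
  5       625.00       580.1627     2,900.8135
  6       625.00       571.5889     3,429.5332
  7       625.00       563.1417     3,941.9922
  8       625.00       554.8195     4,438.5556
  9     1,000.00       874.5922     7,871.3302
  10   26,000.00    22,403.3480   224,033.4802
  Σ                 27,956.6434   252,593.3506
P = 27,956.6434; Macaulay duration = 252,593.3506 / 27,956.6434 = 9.03518 half-year periods = 4.51759 years.
Modified duration = D_Mac / (1 + y) = 4.51759 / 1.015 = 4.45083 years.

4.451 years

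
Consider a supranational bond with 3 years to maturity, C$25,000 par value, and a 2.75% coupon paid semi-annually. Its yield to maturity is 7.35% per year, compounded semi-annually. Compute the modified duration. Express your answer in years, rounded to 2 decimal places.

Periodic yield y = 0.03675. First find Macaulay duration:
  t   CF        PV=CF/(1+0.03675)^t    t·PV
  1       343.75       331.5650       331.5650
  2       343.75       319.8119       639.6238
  3       343.75       308.4754       925.4263
  4       343.75       297.5408     1,190.1632
  5       343.75       286.9938     1,434.9689
  6    25,343.75    20,409.2296   122,455.3777
  Σ                 21,953.6165   126,977.1249
P = 21,953.6165; Macaulay duration = 126,977.1249 / 21,953.6165 = 5.78388 half-year periods = 2.89194 years.
Modified duration = D_Mac / (1 + y) = 2.89194 / 1.03675 = 2.78943 years.

2.79 years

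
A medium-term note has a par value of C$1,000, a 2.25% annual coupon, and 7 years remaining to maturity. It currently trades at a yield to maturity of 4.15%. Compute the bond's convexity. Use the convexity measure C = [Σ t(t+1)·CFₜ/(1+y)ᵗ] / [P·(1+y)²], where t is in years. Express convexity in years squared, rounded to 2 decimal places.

46.95

With y = 0.0415:
  t   CF        PV=CF/(1+0.0415)^t    t·PV        t(t+1)·PV
  1        22.50        21.6035        21.6035          43.2069
  2        22.50        20.7426        41.4853         124.4558
  3        22.50        19.9161        59.7484         238.9934
  4        22.50        19.1225        76.4901         382.4507
  5        22.50        18.3606        91.8028         550.8171
  6        22.50        17.6290       105.7738         740.4166
  7     1,022.50       769.2162     5,384.5131      43,076.1047
  Σ                    886.5904     5,781.4170      45,156.4452
P = 886.5904.
Convexity = Σ t(t+1)·PV / [P·(1+y)²] = 45,156.4452 / (886.5904 × 1.084722) = 46.95460.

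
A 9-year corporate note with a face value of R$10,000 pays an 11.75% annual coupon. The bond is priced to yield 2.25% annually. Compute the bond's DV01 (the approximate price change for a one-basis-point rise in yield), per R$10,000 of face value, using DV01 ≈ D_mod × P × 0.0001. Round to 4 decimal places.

R$11.7015

Periodic yield y = 0.0225.
  t   CF        PV=CF/(1+0.0225)^t    t·PV
  1     1,175.00     1,149.1443     1,149.1443
  2     1,175.00     1,123.8575     2,247.7149
  3     1,175.00     1,099.1271     3,297.3813
  4     1,175.00     1,074.9409     4,299.7637
  5     1,175.00     1,051.2870     5,256.4349
  6     1,175.00     1,028.1535     6,168.9211
  7     1,175.00     1,005.5291     7,038.7038
  8     1,175.00       983.4026     7,867.2205
  9    11,175.00     9,146.9790    82,322.8109
  Σ                 17,662.4209   119,648.0954
P = 17,662.4209; D_Mac = 6.77416 yrs; D_mod = 6.62510 yrs.
DV01 ≈ 6.62510 × 17,662.4209 × 0.0001 = 11.701525.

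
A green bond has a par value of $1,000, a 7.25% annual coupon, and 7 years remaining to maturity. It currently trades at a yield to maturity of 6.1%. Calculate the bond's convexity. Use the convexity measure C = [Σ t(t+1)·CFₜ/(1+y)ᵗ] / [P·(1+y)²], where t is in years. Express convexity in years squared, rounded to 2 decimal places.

With y = 0.061:
  t   CF        PV=CF/(1+0.061)^t    t·PV        t(t+1)·PV
  1        72.50        68.3318        68.3318         136.6635
  2        72.50        64.4032       128.8063         386.4190
  3        72.50        60.7004       182.1013         728.4053
  4        72.50        57.2106       228.8424       1,144.2119
  5        72.50        53.9214       269.6070       1,617.6417
  6        72.50        50.8213       304.9278       2,134.4943
  7     1,072.50       708.5812     4,960.0683      39,680.5461
  Σ                  1,063.9698     6,142.6848      45,828.3819
P = 1,063.9698.
Convexity = Σ t(t+1)·PV / [P·(1+y)²] = 45,828.3819 / (1,063.9698 × 1.125721) = 38.26260.

38.26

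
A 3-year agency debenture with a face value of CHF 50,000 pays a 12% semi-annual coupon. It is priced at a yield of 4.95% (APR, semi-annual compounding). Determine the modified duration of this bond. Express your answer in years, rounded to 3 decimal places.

Periodic yield y = 0.02475. First find Macaulay duration:
  t   CF        PV=CF/(1+0.02475)^t    t·PV
  1     3,000.00     2,927.5433     2,927.5433
  2     3,000.00     2,856.8366     5,713.6732
  3     3,000.00     2,787.8376     8,363.5128
  4     3,000.00     2,720.5051    10,882.0205
  5     3,000.00     2,654.7988    13,273.9942
  6    53,000.00    45,768.6716   274,612.0297
  Σ                 59,716.1931   315,772.7737
P = 59,716.1931; Macaulay duration = 315,772.7737 / 59,716.1931 = 5.28789 half-year periods = 2.64395 years.
Modified duration = D_Mac / (1 + y) = 2.64395 / 1.02475 = 2.58009 years.

2.580 years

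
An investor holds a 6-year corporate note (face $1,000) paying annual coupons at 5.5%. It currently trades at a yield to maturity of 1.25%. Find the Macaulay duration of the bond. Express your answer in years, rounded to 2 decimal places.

5.36 years

Periodic yield y = 0.0125. Discount each cash flow and weight by its year:
  t   CF        PV=CF/(1+0.0125)^t    t·PV
  1        55.00        54.3210        54.3210
  2        55.00        53.6504       107.3007
  3        55.00        52.9880       158.9640
  4        55.00        52.3338       209.3353
  5        55.00        51.6877       258.4387
  6     1,055.00       979.2245     5,875.3470
  Σ                  1,244.2054     6,663.7067
Price P = Σ PV = 1,244.2054.
Macaulay duration = Σ(t·PV) / P = 6,663.7067 / 1,244.2054 = 5.35579 years.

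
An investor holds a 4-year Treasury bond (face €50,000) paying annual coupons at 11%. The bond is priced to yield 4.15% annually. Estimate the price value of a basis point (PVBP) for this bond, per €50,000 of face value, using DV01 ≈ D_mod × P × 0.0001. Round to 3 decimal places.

Periodic yield y = 0.0415.
  t   CF        PV=CF/(1+0.0415)^t    t·PV
  1     5,500.00     5,280.8449     5,280.8449
  2     5,500.00     5,070.4224    10,140.8448
  3     5,500.00     4,868.3845    14,605.1534
  4    55,500.00    47,168.9149   188,675.6598
  Σ                 62,388.5667   218,702.5029
P = 62,388.5667; D_Mac = 3.50549 yrs; D_mod = 3.36581 yrs.
DV01 ≈ 3.36581 × 62,388.5667 × 0.0001 = 20.998800.

€20.999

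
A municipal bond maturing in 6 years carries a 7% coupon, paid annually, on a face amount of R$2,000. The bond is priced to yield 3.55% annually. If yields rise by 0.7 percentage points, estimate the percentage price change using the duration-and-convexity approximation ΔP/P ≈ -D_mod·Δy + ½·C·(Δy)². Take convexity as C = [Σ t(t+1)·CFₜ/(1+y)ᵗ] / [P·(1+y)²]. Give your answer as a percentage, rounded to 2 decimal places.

With y = 0.0355:
  t   CF        PV=CF/(1+0.0355)^t    t·PV        t(t+1)·PV
  1       140.00       135.2004       135.2004         270.4008
  2       140.00       130.5653       261.1306         783.3919
  3       140.00       126.0892       378.2675       1,513.0698
  4       140.00       121.7664       487.0658       2,435.3289
  5       140.00       117.5919       587.9597       3,527.7579
  6     2,140.00     1,735.8538    10,415.1230      72,905.8612
  Σ                  2,367.0671    12,264.7469      81,435.8105
P = 2,367.0671; D_Mac = 5.18141 yrs; D_mod = 5.00378 yrs; C = 32.08519.
Duration effect: -5.00378 × (+0.007) = -0.035026
Convexity effect: 0.5 × 32.08519 × (0.007)² = +0.0007861
ΔP/P ≈ -0.035026 + 0.0007861 = -0.034240 = -3.4240%.

-3.42%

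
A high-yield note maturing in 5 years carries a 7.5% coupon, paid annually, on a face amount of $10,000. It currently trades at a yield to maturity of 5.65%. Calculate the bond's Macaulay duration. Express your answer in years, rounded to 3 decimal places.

4.376 years

Periodic yield y = 0.0565. Discount each cash flow and weight by its year:
  t   CF        PV=CF/(1+0.0565)^t    t·PV
  1       750.00       709.8912       709.8912
  2       750.00       671.9273     1,343.8545
  3       750.00       635.9936     1,907.9809
  4       750.00       601.9817     2,407.9266
  5    10,750.00     8,166.9699    40,834.8497
  Σ                 10,786.7636    47,204.5029
Price P = Σ PV = 10,786.7636.
Macaulay duration = Σ(t·PV) / P = 47,204.5029 / 10,786.7636 = 4.37615 years.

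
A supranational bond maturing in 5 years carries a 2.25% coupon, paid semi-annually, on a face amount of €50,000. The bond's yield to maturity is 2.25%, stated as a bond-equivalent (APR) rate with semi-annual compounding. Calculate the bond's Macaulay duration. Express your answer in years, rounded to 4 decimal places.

Periodic yield y = 0.01125. Discount each cash flow and weight by its period:
  t   CF        PV=CF/(1+0.01125)^t    t·PV
  1       562.50       556.2423       556.2423
  2       562.50       550.0542     1,100.1083
  3       562.50       543.9349     1,631.8047
  4       562.50       537.8837     2,151.5348
  5       562.50       531.8998     2,659.4992
  6       562.50       525.9825     3,155.8952
  7       562.50       520.1311     3,640.9174
  8       562.50       514.3447     4,114.7574
  9       562.50       508.6227     4,577.6040
  10   50,562.50    45,210.9042   452,109.0419
  Σ                 50,000.0000   475,697.4052
Price P = Σ PV = 50,000.0000.
Macaulay duration = Σ(t·PV) / P = 475,697.4052 / 50,000.0000 = 9.51395 half-year periods.
In years: 9.51395 / 2 = 4.75697 years.

4.7570 years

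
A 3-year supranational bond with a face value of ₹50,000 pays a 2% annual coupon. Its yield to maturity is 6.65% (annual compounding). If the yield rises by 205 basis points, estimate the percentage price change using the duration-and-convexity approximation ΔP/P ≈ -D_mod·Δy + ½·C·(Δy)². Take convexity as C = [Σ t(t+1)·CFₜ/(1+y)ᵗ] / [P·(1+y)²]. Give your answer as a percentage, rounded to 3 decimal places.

With y = 0.0665:
  t   CF        PV=CF/(1+0.0665)^t    t·PV        t(t+1)·PV
  1     1,000.00       937.6465       937.6465       1,875.2930
  2     1,000.00       879.1810     1,758.3619       5,275.0858
  3    51,000.00    42,042.4094   126,127.2281     504,508.9125
  Σ                 43,859.2369   128,823.2366     511,659.2914
P = 43,859.2369; D_Mac = 2.93720 yrs; D_mod = 2.75405 yrs; C = 10.25647.
Duration effect: -2.75405 × (+0.0205) = -0.056458
Convexity effect: 0.5 × 10.25647 × (0.0205)² = +0.0021551
ΔP/P ≈ -0.056458 + 0.0021551 = -0.054303 = -5.4303%.

-5.430%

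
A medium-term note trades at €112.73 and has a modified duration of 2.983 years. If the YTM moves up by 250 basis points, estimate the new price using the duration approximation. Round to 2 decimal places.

Duration approximation: ΔP/P ≈ -D_mod · Δy = -2.983 × (+0.025) = -0.074575.
New price ≈ 112.73 × (1 - 0.074575) = 104.32316025.

€104.32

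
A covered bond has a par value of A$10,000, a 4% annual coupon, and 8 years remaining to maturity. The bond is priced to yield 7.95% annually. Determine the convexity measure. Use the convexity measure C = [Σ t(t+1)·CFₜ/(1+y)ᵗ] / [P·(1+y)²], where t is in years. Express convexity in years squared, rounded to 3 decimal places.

50.036

With y = 0.0795:
  t   CF        PV=CF/(1+0.0795)^t    t·PV        t(t+1)·PV
  1       400.00       370.5419       370.5419         741.0838
  2       400.00       343.2533       686.5066       2,059.5197
  3       400.00       317.9743       953.9230       3,815.6919
  4       400.00       294.5570     1,178.2282       5,891.1408
  5       400.00       272.8643     1,364.3216       8,185.9297
  6       400.00       252.7692     1,516.6151      10,616.3054
  7       400.00       234.1539     1,639.0776      13,112.6205
  8    10,400.00     5,639.6502    45,117.2014     406,054.8128
  Σ                  7,725.7642    52,826.4153     450,477.1045
P = 7,725.7642.
Convexity = Σ t(t+1)·PV / [P·(1+y)²] = 450,477.1045 / (7,725.7642 × 1.165320) = 50.03639.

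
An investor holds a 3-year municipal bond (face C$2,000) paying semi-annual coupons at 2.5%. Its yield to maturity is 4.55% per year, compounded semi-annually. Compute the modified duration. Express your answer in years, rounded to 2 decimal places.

Periodic yield y = 0.02275. First find Macaulay duration:
  t   CF        PV=CF/(1+0.02275)^t    t·PV
  1        25.00        24.4439        24.4439
  2        25.00        23.9002        47.8003
  3        25.00        23.3685        70.1056
  4        25.00        22.8487        91.3949
  5        25.00        22.3405       111.7024
  6     2,025.00     1,769.3270    10,615.9618
  Σ                  1,886.2288    10,961.4090
P = 1,886.2288; Macaulay duration = 10,961.4090 / 1,886.2288 = 5.81128 half-year periods = 2.90564 years.
Modified duration = D_Mac / (1 + y) = 2.90564 / 1.02275 = 2.84101 years.

2.84 years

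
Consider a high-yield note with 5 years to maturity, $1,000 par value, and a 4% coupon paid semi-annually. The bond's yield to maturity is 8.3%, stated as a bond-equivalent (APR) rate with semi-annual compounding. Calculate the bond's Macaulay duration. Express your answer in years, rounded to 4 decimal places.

4.5293 years

Periodic yield y = 0.0415. Discount each cash flow and weight by its period:
  t   CF        PV=CF/(1+0.0415)^t    t·PV
  1        20.00        19.2031        19.2031
  2        20.00        18.4379        36.8758
  3        20.00        17.7032        53.1096
  4        20.00        16.9978        67.9912
  5        20.00        16.3205        81.6025
  6        20.00        15.6702        94.0212
  7        20.00        15.0458       105.3205
  8        20.00        14.4463       115.5702
  9        20.00        13.8706       124.8358
  10    1,020.00       679.2153     6,792.1525
  Σ                    826.9107     7,490.6824
Price P = Σ PV = 826.9107.
Macaulay duration = Σ(t·PV) / P = 7,490.6824 / 826.9107 = 9.05864 half-year periods.
In years: 9.05864 / 2 = 4.52932 years.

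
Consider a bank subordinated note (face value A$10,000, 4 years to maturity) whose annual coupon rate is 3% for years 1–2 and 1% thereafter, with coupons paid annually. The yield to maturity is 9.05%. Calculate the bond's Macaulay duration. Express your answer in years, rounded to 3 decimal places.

3.818 years

Periodic yield y = 0.0905. Discount each cash flow and weight by its year:
  t   CF        PV=CF/(1+0.0905)^t    t·PV
  1       300.00       275.1032       275.1032
  2       300.00       252.2725       504.5450
  3       100.00        77.1122       231.3365
  4    10,100.00     7,141.9811    28,567.9242
  Σ                  7,746.4689    29,578.9090
Price P = Σ PV = 7,746.4689.
Macaulay duration = Σ(t·PV) / P = 29,578.9090 / 7,746.4689 = 3.81837 years.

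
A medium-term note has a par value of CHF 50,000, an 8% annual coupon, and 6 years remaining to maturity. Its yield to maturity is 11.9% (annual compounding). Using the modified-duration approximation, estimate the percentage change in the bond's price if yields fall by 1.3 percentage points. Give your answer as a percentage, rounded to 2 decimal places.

+5.68%

Periodic yield y = 0.119. Modified duration first:
  t   CF        PV=CF/(1+0.119)^t    t·PV
  1     4,000.00     3,574.6202     3,574.6202
  2     4,000.00     3,194.4774     6,388.9548
  3     4,000.00     2,854.7608     8,564.2825
  4     4,000.00     2,551.1714    10,204.6858
  5     4,000.00     2,279.8672    11,399.3362
  6    54,000.00    27,505.1008   165,030.6047
  Σ                 41,959.9979   205,162.4842
P = 41,959.9979; D_Mac = 4.88948 yrs; D_mod = 4.88948/(1+0.119) = 4.36951 yrs.
ΔP/P ≈ -D_mod · Δy = -4.36951 × (-0.013) = +0.056804 = +5.6804%.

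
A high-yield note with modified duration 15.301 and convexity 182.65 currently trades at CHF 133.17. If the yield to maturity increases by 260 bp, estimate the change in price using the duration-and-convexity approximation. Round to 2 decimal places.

-CHF 44.76

Duration effect: -D_mod·Δy = -15.301 × (+0.026) = -0.397826
Convexity effect: ½·C·(Δy)² = 0.5 × 182.65 × (0.026)² = +0.0617357
ΔP/P ≈ -0.397826 + 0.0617357 = -0.3360903
ΔP ≈ 133.17 × (-0.3360903) = -44.757145251.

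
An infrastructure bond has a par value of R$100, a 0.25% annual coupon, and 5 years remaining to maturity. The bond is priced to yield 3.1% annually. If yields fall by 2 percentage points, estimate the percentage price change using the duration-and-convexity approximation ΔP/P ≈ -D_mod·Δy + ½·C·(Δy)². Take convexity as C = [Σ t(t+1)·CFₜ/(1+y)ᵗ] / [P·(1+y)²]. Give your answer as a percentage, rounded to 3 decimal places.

+10.207%

With y = 0.031:
  t   CF        PV=CF/(1+0.031)^t    t·PV        t(t+1)·PV
  1         0.25         0.2425         0.2425           0.4850
  2         0.25         0.2352         0.4704           1.4112
  3         0.25         0.2281         0.6844           2.7374
  4         0.25         0.2213         0.8850           4.4252
  5       100.25        86.0580       430.2898       2,581.7388
  Σ                     86.9850       432.5721       2,590.7976
P = 86.9850; D_Mac = 4.97295 yrs; D_mod = 4.82342 yrs; C = 28.02023.
Duration effect: -4.82342 × (-0.02) = +0.096468
Convexity effect: 0.5 × 28.02023 × (-0.02)² = +0.0056040
ΔP/P ≈ +0.096468 + 0.0056040 = +0.102073 = +10.2073%.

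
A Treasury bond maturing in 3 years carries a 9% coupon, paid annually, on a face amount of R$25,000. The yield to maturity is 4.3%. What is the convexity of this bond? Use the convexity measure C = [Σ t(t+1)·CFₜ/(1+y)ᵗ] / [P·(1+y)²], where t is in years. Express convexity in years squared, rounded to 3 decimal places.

With y = 0.043:
  t   CF        PV=CF/(1+0.043)^t    t·PV        t(t+1)·PV
  1     2,250.00     2,157.2387     2,157.2387       4,314.4775
  2     2,250.00     2,068.3018     4,136.6035      12,409.8106
  3    27,250.00    24,016.7137    72,050.1412     288,200.5647
  Σ                 28,242.2542    78,343.9834     304,924.8527
P = 28,242.2542.
Convexity = Σ t(t+1)·PV / [P·(1+y)²] = 304,924.8527 / (28,242.2542 × 1.087849) = 9.92487.

9.925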